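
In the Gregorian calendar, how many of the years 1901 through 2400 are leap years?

Multiples of 4 in [1901,2400]: 125.
Of those, multiples of 100: 5 (not leap unless ÷400).
Multiples of 400: 2.
Leap years = 125 − 5 + 2 = 122.

122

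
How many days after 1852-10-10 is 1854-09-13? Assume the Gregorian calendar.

Oct 10, 1852 → Oct 10, 1853: 365 days.
Oct 10, 1853 → Nov 10, 1853: 31 days (October has 31).
Nov 10, 1853 → Dec 10, 1853: 30 days (November has 30).
Dec 10, 1853 → Jan 10, 1854: 31 days (December has 31).
Jan 10, 1854 → Feb 10, 1854: 31 days (January has 31).
Feb 10, 1854 → Mar 10, 1854: 28 days (February has 28).
Mar 10, 1854 → Apr 10, 1854: 31 days (March has 31).
Apr 10, 1854 → May 10, 1854: 30 days (April has 30).
May 10, 1854 → Jun 10, 1854: 31 days (May has 31).
Jun 10, 1854 → Jul 10, 1854: 30 days (June has 30).
Jul 10, 1854 → Aug 10, 1854: 31 days (July has 31).
Aug 10, 1854 → Sep 10, 1854: 31 days (August has 31).
Sep 10, 1854 → Sep 13, 1854: 3 days.
Total: 703 days.

703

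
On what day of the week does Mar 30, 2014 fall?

Sunday

Doomsday rule: the anchor day for the 2000s is Tuesday. For year 14: 14÷12 = 1 r 2, and 2÷4 = 0, so 1+2+0 = 3.
Tuesday + 3 ≡ Friday — that's 2014's doomsday.
In March the doomsday date is Mar 14.
Mar 30 is 16 days after Mar 14; 16 mod 7 = 2, so Friday + 2 = Sunday.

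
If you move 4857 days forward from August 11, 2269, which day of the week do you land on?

Aug 11, 2269 is a Wednesday.
4857 mod 7 = 6, so 4857 days after a Wednesday is Wednesday + 6 = Tuesday.

Tuesday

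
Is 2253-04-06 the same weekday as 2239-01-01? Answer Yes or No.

No

From Jan 1, 2239 to Apr 6, 2253 is 5209 days.
5209 mod 7 = 1, so they are different weekdays.
(Jan 1, 2239 is a Tuesday; Apr 6, 2253 is a Wednesday.)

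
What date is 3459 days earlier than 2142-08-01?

February 10, 2133

−365 (one year) → Aug 1, 2141 (3094 left).
−365 (one year) → Aug 1, 2140 (2729 left).
−366 (one year; includes Feb 29, 2140) → Aug 1, 2139 (2363 left).
−365 (one year) → Aug 1, 2138 (1998 left).
−365 (one year) → Aug 1, 2137 (1633 left).
−365 (one year) → Aug 1, 2136 (1268 left).
−366 (one year; includes Feb 29, 2136) → Aug 1, 2135 (902 left).
−365 (one year) → Aug 1, 2134 (537 left).
−365 (one year) → Aug 1, 2133 (172 left).
−1 → Jul 31, 2133 (end of Jul, 31 days; 171 left).
−31 → Jun 30, 2133 (end of Jun, 30 days; 140 left).
−30 → May 31, 2133 (end of May, 31 days; 110 left).
−31 → Apr 30, 2133 (end of Apr, 30 days; 79 left).
−30 → Mar 31, 2133 (end of Mar, 31 days; 49 left).
−31 → Feb 28, 2133 (end of Feb, 28 days; 18 left).
−18 → Feb 10, 2133.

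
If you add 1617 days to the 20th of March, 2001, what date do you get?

August 23, 2005

+365 (one year) → Mar 20, 2002 (1252 left).
+365 (one year) → Mar 20, 2003 (887 left).
+366 (one year; includes Feb 29, 2004) → Mar 20, 2004 (521 left).
+365 (one year) → Mar 20, 2005 (156 left).
Mar has 31 days: +12 → Apr 1, 2005 (144 left).
Apr has 30 days: +30 → May 1, 2005 (114 left).
May has 31 days: +31 → Jun 1, 2005 (83 left).
Jun has 30 days: +30 → Jul 1, 2005 (53 left).
Jul has 31 days: +31 → Aug 1, 2005 (22 left).
+22 → Aug 23, 2005.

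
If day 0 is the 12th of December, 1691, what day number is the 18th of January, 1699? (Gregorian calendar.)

2594

Dec 12, 1691 → Dec 12, 1692: 366 days (Feb 29, 1692 is in that span).
Dec 12, 1692 → Dec 12, 1693: 365 days.
Dec 12, 1693 → Dec 12, 1694: 365 days.
Dec 12, 1694 → Dec 12, 1695: 365 days.
Dec 12, 1695 → Dec 12, 1696: 366 days (Feb 29, 1696 is in that span).
Dec 12, 1696 → Dec 12, 1697: 365 days.
Dec 12, 1697 → Dec 12, 1698: 365 days.
Dec 12, 1698 → Jan 12, 1699: 31 days (December has 31).
Jan 12, 1699 → Jan 18, 1699: 6 days.
Total: 2594 days.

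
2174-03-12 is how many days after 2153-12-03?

7404

Dec 3, 2153 → Dec 3, 2154: 365 days.
Dec 3, 2154 → Dec 3, 2155: 365 days.
Dec 3, 2155 → Dec 3, 2156: 366 days (Feb 29, 2156 is in that span).
Dec 3, 2156 → Dec 3, 2157: 365 days.
Dec 3, 2157 → Dec 3, 2158: 365 days.
Dec 3, 2158 → Dec 3, 2159: 365 days.
Dec 3, 2159 → Dec 3, 2160: 366 days (Feb 29, 2160 is in that span).
Dec 3, 2160 → Dec 3, 2161: 365 days.
Dec 3, 2161 → Dec 3, 2162: 365 days.
Dec 3, 2162 → Dec 3, 2163: 365 days.
Dec 3, 2163 → Dec 3, 2164: 366 days (Feb 29, 2164 is in that span).
Dec 3, 2164 → Dec 3, 2165: 365 days.
Dec 3, 2165 → Dec 3, 2166: 365 days.
Dec 3, 2166 → Dec 3, 2167: 365 days.
Dec 3, 2167 → Dec 3, 2168: 366 days (Feb 29, 2168 is in that span).
Dec 3, 2168 → Dec 3, 2169: 365 days.
Dec 3, 2169 → Dec 3, 2170: 365 days.
Dec 3, 2170 → Dec 3, 2171: 365 days.
Dec 3, 2171 → Dec 3, 2172: 366 days (Feb 29, 2172 is in that span).
Dec 3, 2172 → Dec 3, 2173: 365 days.
Dec 3, 2173 → Jan 3, 2174: 31 days (December has 31).
Jan 3, 2174 → Feb 3, 2174: 31 days (January has 31).
Feb 3, 2174 → Mar 3, 2174: 28 days (February has 28).
Mar 3, 2174 → Mar 12, 2174: 9 days.
Total: 7404 days.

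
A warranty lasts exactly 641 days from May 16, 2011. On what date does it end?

February 15, 2013

+366 (one year; includes Feb 29, 2012) → May 16, 2012 (275 left).
May has 31 days: +16 → Jun 1, 2012 (259 left).
Jun has 30 days: +30 → Jul 1, 2012 (229 left).
Jul has 31 days: +31 → Aug 1, 2012 (198 left).
Aug has 31 days: +31 → Sep 1, 2012 (167 left).
Sep has 30 days: +30 → Oct 1, 2012 (137 left).
Oct has 31 days: +31 → Nov 1, 2012 (106 left).
Nov has 30 days: +30 → Dec 1, 2012 (76 left).
Dec has 31 days: +31 → Jan 1, 2013 (45 left).
Jan has 31 days: +31 → Feb 1, 2013 (14 left).
+14 → Feb 15, 2013.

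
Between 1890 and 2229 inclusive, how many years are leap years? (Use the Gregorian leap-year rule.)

Multiples of 4 in [1890,2229]: 85.
Of those, multiples of 100: 4 (not leap unless ÷400).
Multiples of 400: 1.
Leap years = 85 − 4 + 1 = 82.

82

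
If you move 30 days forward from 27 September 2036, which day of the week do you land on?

First find the weekday of Sep 27, 2036. Doomsday rule: the anchor day for the 2000s is Tuesday. For year 36: 36÷12 = 3 r 0, and 0÷4 = 0, so 3+0+0 = 3.
Tuesday + 3 ≡ Friday — that's 2036's doomsday.
In September the doomsday date is Sep 5.
Sep 27 is 22 days after Sep 5; 22 mod 7 = 1, so Friday + 1 = Saturday.
30 mod 7 = 2, so 30 days after a Saturday is Saturday + 2 = Monday.

Monday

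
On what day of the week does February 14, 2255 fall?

Doomsday rule: the anchor day for the 2200s is Friday. For year 55: 55÷12 = 4 r 7, and 7÷4 = 1, so 4+7+1 = 12.
Friday + 12 ≡ Wednesday — that's 2255's doomsday.
In February the doomsday date is Feb 28 (2255 is not a leap year).
Feb 14 is 14 days before Feb 28; 14 mod 7 = 0, so Wednesday − 0 = Wednesday.

Wednesday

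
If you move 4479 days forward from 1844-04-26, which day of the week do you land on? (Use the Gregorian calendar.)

Thursday

First find the weekday of Apr 26, 1844. Doomsday rule: the anchor day for the 1800s is Friday. For year 44: 44÷12 = 3 r 8, and 8÷4 = 2, so 3+8+2 = 13.
Friday + 13 ≡ Thursday — that's 1844's doomsday.
In April the doomsday date is Apr 4.
Apr 26 is 22 days after Apr 4; 22 mod 7 = 1, so Thursday + 1 = Friday.
4479 mod 7 = 6, so 4479 days after a Friday is Friday + 6 = Thursday.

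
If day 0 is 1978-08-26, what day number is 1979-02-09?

Aug 26, 1978 → Sep 26, 1978: 31 days (August has 31).
Sep 26, 1978 → Oct 26, 1978: 30 days (September has 30).
Oct 26, 1978 → Nov 26, 1978: 31 days (October has 31).
Nov 26, 1978 → Dec 26, 1978: 30 days (November has 30).
Dec 26, 1978 → Jan 26, 1979: 31 days (December has 31).
Jan 26, 1979 → Feb 9, 1979: 14 days.
Total: 167 days.

167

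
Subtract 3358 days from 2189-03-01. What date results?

−365 (one year) → Mar 1, 2188 (2993 left).
−366 (one year; includes Feb 29, 2188) → Mar 1, 2187 (2627 left).
−365 (one year) → Mar 1, 2186 (2262 left).
−365 (one year) → Mar 1, 2185 (1897 left).
−365 (one year) → Mar 1, 2184 (1532 left).
−366 (one year; includes Feb 29, 2184) → Mar 1, 2183 (1166 left).
−365 (one year) → Mar 1, 2182 (801 left).
−365 (one year) → Mar 1, 2181 (436 left).
−365 (one year) → Mar 1, 2180 (71 left).
−1 → Feb 29, 2180 (end of Feb, 29 days; 70 left).
−29 → Jan 31, 2180 (end of Jan, 31 days; 41 left).
−31 → Dec 31, 2179 (end of Dec, 31 days; 10 left).
−10 → Dec 21, 2179.

December 21, 2179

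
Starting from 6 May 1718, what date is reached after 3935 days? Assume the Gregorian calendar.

+365 (one year) → May 6, 1719 (3570 left).
+366 (one year; includes Feb 29, 1720) → May 6, 1720 (3204 left).
+365 (one year) → May 6, 1721 (2839 left).
+365 (one year) → May 6, 1722 (2474 left).
+365 (one year) → May 6, 1723 (2109 left).
+366 (one year; includes Feb 29, 1724) → May 6, 1724 (1743 left).
+365 (one year) → May 6, 1725 (1378 left).
+365 (one year) → May 6, 1726 (1013 left).
+365 (one year) → May 6, 1727 (648 left).
+366 (one year; includes Feb 29, 1728) → May 6, 1728 (282 left).
May has 31 days: +26 → Jun 1, 1728 (256 left).
Jun has 30 days: +30 → Jul 1, 1728 (226 left).
Jul has 31 days: +31 → Aug 1, 1728 (195 left).
Aug has 31 days: +31 → Sep 1, 1728 (164 left).
Sep has 30 days: +30 → Oct 1, 1728 (134 left).
Oct has 31 days: +31 → Nov 1, 1728 (103 left).
Nov has 30 days: +30 → Dec 1, 1728 (73 left).
Dec has 31 days: +31 → Jan 1, 1729 (42 left).
Jan has 31 days: +31 → Feb 1, 1729 (11 left).
+11 → Feb 12, 1729.

February 12, 1729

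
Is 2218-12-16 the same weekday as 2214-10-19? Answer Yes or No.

Yes

From Oct 19, 2214 to Dec 16, 2218 is 1519 days.
1519 mod 7 = 0, so they are the same weekday.
(Oct 19, 2214 is a Wednesday; Dec 16, 2218 is a Wednesday.)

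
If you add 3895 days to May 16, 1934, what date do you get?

January 13, 1945

+365 (one year) → May 16, 1935 (3530 left).
+366 (one year; includes Feb 29, 1936) → May 16, 1936 (3164 left).
+365 (one year) → May 16, 1937 (2799 left).
+365 (one year) → May 16, 1938 (2434 left).
+365 (one year) → May 16, 1939 (2069 left).
+366 (one year; includes Feb 29, 1940) → May 16, 1940 (1703 left).
+365 (one year) → May 16, 1941 (1338 left).
+365 (one year) → May 16, 1942 (973 left).
+365 (one year) → May 16, 1943 (608 left).
+366 (one year; includes Feb 29, 1944) → May 16, 1944 (242 left).
May has 31 days: +16 → Jun 1, 1944 (226 left).
Jun has 30 days: +30 → Jul 1, 1944 (196 left).
Jul has 31 days: +31 → Aug 1, 1944 (165 left).
Aug has 31 days: +31 → Sep 1, 1944 (134 left).
Sep has 30 days: +30 → Oct 1, 1944 (104 left).
Oct has 31 days: +31 → Nov 1, 1944 (73 left).
Nov has 30 days: +30 → Dec 1, 1944 (43 left).
Dec has 31 days: +31 → Jan 1, 1945 (12 left).
+12 → Jan 13, 1945.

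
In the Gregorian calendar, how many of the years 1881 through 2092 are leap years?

Multiples of 4 in [1881,2092]: 53.
Of those, multiples of 100: 2 (not leap unless ÷400).
Multiples of 400: 1.
Leap years = 53 − 2 + 1 = 52.

52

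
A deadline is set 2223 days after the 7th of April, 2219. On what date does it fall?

+366 (one year; includes Feb 29, 2220) → Apr 7, 2220 (1857 left).
+365 (one year) → Apr 7, 2221 (1492 left).
+365 (one year) → Apr 7, 2222 (1127 left).
+365 (one year) → Apr 7, 2223 (762 left).
+366 (one year; includes Feb 29, 2224) → Apr 7, 2224 (396 left).
Apr has 30 days: +24 → May 1, 2224 (372 left).
May has 31 days: +31 → Jun 1, 2224 (341 left).
Jun has 30 days: +30 → Jul 1, 2224 (311 left).
Jul has 31 days: +31 → Aug 1, 2224 (280 left).
Aug has 31 days: +31 → Sep 1, 2224 (249 left).
Sep has 30 days: +30 → Oct 1, 2224 (219 left).
Oct has 31 days: +31 → Nov 1, 2224 (188 left).
Nov has 30 days: +30 → Dec 1, 2224 (158 left).
Dec has 31 days: +31 → Jan 1, 2225 (127 left).
Jan has 31 days: +31 → Feb 1, 2225 (96 left).
Feb has 28 days: +28 → Mar 1, 2225 (68 left).
Mar has 31 days: +31 → Apr 1, 2225 (37 left).
Apr has 30 days: +30 → May 1, 2225 (7 left).
+7 → May 8, 2225.

May 8, 2225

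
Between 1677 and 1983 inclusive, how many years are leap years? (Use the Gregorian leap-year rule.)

73

Multiples of 4 in [1677,1983]: 76.
Of those, multiples of 100: 3 (not leap unless ÷400).
Multiples of 400: 0.
Leap years = 76 − 3 + 0 = 73.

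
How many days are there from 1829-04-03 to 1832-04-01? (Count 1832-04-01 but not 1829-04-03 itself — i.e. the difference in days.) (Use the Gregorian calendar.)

1094

Apr 3, 1829 → Apr 3, 1830: 365 days.
Apr 3, 1830 → Apr 3, 1831: 365 days.
Apr 3, 1831 → May 3, 1831: 30 days (April has 30).
May 3, 1831 → Jun 3, 1831: 31 days (May has 31).
Jun 3, 1831 → Jul 3, 1831: 30 days (June has 30).
Jul 3, 1831 → Aug 3, 1831: 31 days (July has 31).
Aug 3, 1831 → Sep 3, 1831: 31 days (August has 31).
Sep 3, 1831 → Oct 3, 1831: 30 days (September has 30).
Oct 3, 1831 → Nov 3, 1831: 31 days (October has 31).
Nov 3, 1831 → Dec 3, 1831: 30 days (November has 30).
Dec 3, 1831 → Jan 3, 1832: 31 days (December has 31).
Jan 3, 1832 → Feb 3, 1832: 31 days (January has 31).
Feb 3, 1832 → Mar 3, 1832: 29 days (February has 29).
Mar 3, 1832 → Apr 1, 1832: 29 days.
Total: 1094 days.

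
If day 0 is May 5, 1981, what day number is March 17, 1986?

1777

May 5, 1981 → May 5, 1982: 365 days.
May 5, 1982 → May 5, 1983: 365 days.
May 5, 1983 → May 5, 1984: 366 days (Feb 29, 1984 is in that span).
May 5, 1984 → May 5, 1985: 365 days.
May 5, 1985 → Jun 5, 1985: 31 days (May has 31).
Jun 5, 1985 → Jul 5, 1985: 30 days (June has 30).
Jul 5, 1985 → Aug 5, 1985: 31 days (July has 31).
Aug 5, 1985 → Sep 5, 1985: 31 days (August has 31).
Sep 5, 1985 → Oct 5, 1985: 30 days (September has 30).
Oct 5, 1985 → Nov 5, 1985: 31 days (October has 31).
Nov 5, 1985 → Dec 5, 1985: 30 days (November has 30).
Dec 5, 1985 → Jan 5, 1986: 31 days (December has 31).
Jan 5, 1986 → Feb 5, 1986: 31 days (January has 31).
Feb 5, 1986 → Mar 5, 1986: 28 days (February has 28).
Mar 5, 1986 → Mar 17, 1986: 12 days.
Total: 1777 days.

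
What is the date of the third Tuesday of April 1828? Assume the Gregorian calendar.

April 1, 1828 is a Tuesday.
The first Tuesday is therefore April 1 (same day).
The third Tuesday is 1 + 2×7 = April 15.

April 15, 1828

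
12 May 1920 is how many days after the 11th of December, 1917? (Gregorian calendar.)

883

Dec 11, 1917 → Dec 11, 1918: 365 days.
Dec 11, 1918 → Dec 11, 1919: 365 days.
Dec 11, 1919 → Jan 11, 1920: 31 days (December has 31).
Jan 11, 1920 → Feb 11, 1920: 31 days (January has 31).
Feb 11, 1920 → Mar 11, 1920: 29 days (February has 29).
Mar 11, 1920 → Apr 11, 1920: 31 days (March has 31).
Apr 11, 1920 → May 11, 1920: 30 days (April has 30).
May 11, 1920 → May 12, 1920: 1 days.
Total: 883 days.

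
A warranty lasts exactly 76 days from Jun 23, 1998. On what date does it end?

September 7, 1998

Jun has 30 days: +8 → Jul 1, 1998 (68 left).
Jul has 31 days: +31 → Aug 1, 1998 (37 left).
Aug has 31 days: +31 → Sep 1, 1998 (6 left).
+6 → Sep 7, 1998.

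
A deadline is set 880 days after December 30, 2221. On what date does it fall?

+365 (one year) → Dec 30, 2222 (515 left).
+365 (one year) → Dec 30, 2223 (150 left).
Dec has 31 days: +2 → Jan 1, 2224 (148 left).
Jan has 31 days: +31 → Feb 1, 2224 (117 left).
Feb has 29 days: +29 → Mar 1, 2224 (88 left).
Mar has 31 days: +31 → Apr 1, 2224 (57 left).
Apr has 30 days: +30 → May 1, 2224 (27 left).
+27 → May 28, 2224.

May 28, 2224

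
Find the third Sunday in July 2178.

July 19, 2178

July 1, 2178 is a Wednesday.
The first Sunday is therefore July 5 (4 days later).
The third Sunday is 5 + 2×7 = July 19.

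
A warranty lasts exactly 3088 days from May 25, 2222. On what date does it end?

November 7, 2230

+365 (one year) → May 25, 2223 (2723 left).
+366 (one year; includes Feb 29, 2224) → May 25, 2224 (2357 left).
+365 (one year) → May 25, 2225 (1992 left).
+365 (one year) → May 25, 2226 (1627 left).
+365 (one year) → May 25, 2227 (1262 left).
+366 (one year; includes Feb 29, 2228) → May 25, 2228 (896 left).
+365 (one year) → May 25, 2229 (531 left).
+365 (one year) → May 25, 2230 (166 left).
May has 31 days: +7 → Jun 1, 2230 (159 left).
Jun has 30 days: +30 → Jul 1, 2230 (129 left).
Jul has 31 days: +31 → Aug 1, 2230 (98 left).
Aug has 31 days: +31 → Sep 1, 2230 (67 left).
Sep has 30 days: +30 → Oct 1, 2230 (37 left).
Oct has 31 days: +31 → Nov 1, 2230 (6 left).
+6 → Nov 7, 2230.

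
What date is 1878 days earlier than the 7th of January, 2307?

−365 (one year) → Jan 7, 2306 (1513 left).
−365 (one year) → Jan 7, 2305 (1148 left).
−366 (one year; includes Feb 29, 2304) → Jan 7, 2304 (782 left).
−365 (one year) → Jan 7, 2303 (417 left).
−365 (one year) → Jan 7, 2302 (52 left).
−7 → Dec 31, 2301 (end of Dec, 31 days; 45 left).
−31 → Nov 30, 2301 (end of Nov, 30 days; 14 left).
−14 → Nov 16, 2301.

November 16, 2301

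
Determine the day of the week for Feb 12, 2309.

Doomsday rule: the anchor day for the 2300s is Wednesday. For year 09: 9÷12 = 0 r 9, and 9÷4 = 2, so 0+9+2 = 11.
Wednesday + 11 ≡ Sunday — that's 2309's doomsday.
In February the doomsday date is Feb 28 (2309 is not a leap year).
Feb 12 is 16 days before Feb 28; 16 mod 7 = 2, so Sunday − 2 = Friday.

Friday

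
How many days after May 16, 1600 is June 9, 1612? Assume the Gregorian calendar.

4407

May 16, 1600 → May 16, 1601: 365 days.
May 16, 1601 → May 16, 1602: 365 days.
May 16, 1602 → May 16, 1603: 365 days.
May 16, 1603 → May 16, 1604: 366 days (Feb 29, 1604 is in that span).
May 16, 1604 → May 16, 1605: 365 days.
May 16, 1605 → May 16, 1606: 365 days.
May 16, 1606 → May 16, 1607: 365 days.
May 16, 1607 → May 16, 1608: 366 days (Feb 29, 1608 is in that span).
May 16, 1608 → May 16, 1609: 365 days.
May 16, 1609 → May 16, 1610: 365 days.
May 16, 1610 → May 16, 1611: 365 days.
May 16, 1611 → Jun 16, 1611: 31 days (May has 31).
Jun 16, 1611 → Jul 16, 1611: 30 days (June has 30).
Jul 16, 1611 → Aug 16, 1611: 31 days (July has 31).
Aug 16, 1611 → Sep 16, 1611: 31 days (August has 31).
Sep 16, 1611 → Oct 16, 1611: 30 days (September has 30).
Oct 16, 1611 → Nov 16, 1611: 31 days (October has 31).
Nov 16, 1611 → Dec 16, 1611: 30 days (November has 30).
Dec 16, 1611 → Jan 16, 1612: 31 days (December has 31).
Jan 16, 1612 → Feb 16, 1612: 31 days (January has 31).
Feb 16, 1612 → Mar 16, 1612: 29 days (February has 29).
Mar 16, 1612 → Apr 16, 1612: 31 days (March has 31).
Apr 16, 1612 → May 16, 1612: 30 days (April has 30).
May 16, 1612 → Jun 9, 1612: 24 days.
Total: 4407 days.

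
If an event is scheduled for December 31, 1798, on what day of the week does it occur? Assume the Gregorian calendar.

Doomsday rule: the anchor day for the 1700s is Sunday. For year 98: 98÷12 = 8 r 2, and 2÷4 = 0, so 8+2+0 = 10.
Sunday + 10 ≡ Wednesday — that's 1798's doomsday.
In December the doomsday date is Dec 12.
Dec 31 is 19 days after Dec 12; 19 mod 7 = 5, so Wednesday + 5 = Monday.

Monday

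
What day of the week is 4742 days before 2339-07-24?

First find the weekday of Jul 24, 2339. Doomsday rule: the anchor day for the 2300s is Wednesday. For year 39: 39÷12 = 3 r 3, and 3÷4 = 0, so 3+3+0 = 6.
Wednesday + 6 ≡ Tuesday — that's 2339's doomsday.
In July the doomsday date is Jul 11.
Jul 24 is 13 days after Jul 11; 13 mod 7 = 6, so Tuesday + 6 = Monday.
4742 mod 7 = 3, so 4742 days before a Monday is Monday − 3 = Friday.

Friday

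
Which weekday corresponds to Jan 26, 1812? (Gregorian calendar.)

Sunday

Doomsday rule: the anchor day for the 1800s is Friday. For year 12: 12÷12 = 1 r 0, and 0÷4 = 0, so 1+0+0 = 1.
Friday + 1 ≡ Saturday — that's 1812's doomsday.
In January the doomsday date is Jan 4 (1812 is a leap year (divisible by 4)).
Jan 26 is 22 days after Jan 4; 22 mod 7 = 1, so Saturday + 1 = Sunday.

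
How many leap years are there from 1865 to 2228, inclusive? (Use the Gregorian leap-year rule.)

88

Multiples of 4 in [1865,2228]: 91.
Of those, multiples of 100: 4 (not leap unless ÷400).
Multiples of 400: 1.
Leap years = 91 − 4 + 1 = 88.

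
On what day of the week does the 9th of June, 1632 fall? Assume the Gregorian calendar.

Doomsday rule: the anchor day for the 1600s is Tuesday. For year 32: 32÷12 = 2 r 8, and 8÷4 = 2, so 2+8+2 = 12.
Tuesday + 12 ≡ Sunday — that's 1632's doomsday.
In June the doomsday date is Jun 6.
Jun 9 is 3 days after Jun 6; 3 mod 7 = 3, so Sunday + 3 = Wednesday.

Wednesday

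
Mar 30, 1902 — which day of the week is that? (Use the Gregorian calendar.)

Sunday

Doomsday rule: the anchor day for the 1900s is Wednesday. For year 02: 2÷12 = 0 r 2, and 2÷4 = 0, so 0+2+0 = 2.
Wednesday + 2 ≡ Friday — that's 1902's doomsday.
In March the doomsday date is Mar 14.
Mar 30 is 16 days after Mar 14; 16 mod 7 = 2, so Friday + 2 = Sunday.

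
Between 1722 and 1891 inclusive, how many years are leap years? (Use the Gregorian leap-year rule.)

41

Multiples of 4 in [1722,1891]: 42.
Of those, multiples of 100: 1 (not leap unless ÷400).
Multiples of 400: 0.
Leap years = 42 − 1 + 0 = 41.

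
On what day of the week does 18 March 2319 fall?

Doomsday rule: the anchor day for the 2300s is Wednesday. For year 19: 19÷12 = 1 r 7, and 7÷4 = 1, so 1+7+1 = 9.
Wednesday + 9 ≡ Friday — that's 2319's doomsday.
In March the doomsday date is Mar 14.
Mar 18 is 4 days after Mar 14; 4 mod 7 = 4, so Friday + 4 = Tuesday.

Tuesday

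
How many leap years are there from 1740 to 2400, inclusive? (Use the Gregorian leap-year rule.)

Multiples of 4 in [1740,2400]: 166.
Of those, multiples of 100: 7 (not leap unless ÷400).
Multiples of 400: 2.
Leap years = 166 − 7 + 2 = 161.

161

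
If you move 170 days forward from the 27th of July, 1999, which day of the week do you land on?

Thursday

Jul 27, 1999 is a Tuesday.
170 mod 7 = 2, so 170 days after a Tuesday is Tuesday + 2 = Thursday.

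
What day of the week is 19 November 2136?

January 1, 2136 is a Sunday.
Jan 1, 2136 → Feb 1, 2136: 31 days (January has 31).
Feb 1, 2136 → Mar 1, 2136: 29 days (February has 29).
Mar 1, 2136 → Apr 1, 2136: 31 days (March has 31).
Apr 1, 2136 → May 1, 2136: 30 days (April has 30).
May 1, 2136 → Jun 1, 2136: 31 days (May has 31).
Jun 1, 2136 → Jul 1, 2136: 30 days (June has 30).
Jul 1, 2136 → Aug 1, 2136: 31 days (July has 31).
Aug 1, 2136 → Sep 1, 2136: 31 days (August has 31).
Sep 1, 2136 → Oct 1, 2136: 30 days (September has 30).
Oct 1, 2136 → Nov 1, 2136: 31 days (October has 31).
Nov 1, 2136 → Nov 19, 2136: 18 days.
Total: 323 days.
323 mod 7 = 1, so Sunday + 1 = Monday.

Monday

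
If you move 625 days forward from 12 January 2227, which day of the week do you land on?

Sunday

Jan 12, 2227 is a Friday.
625 mod 7 = 2, so 625 days after a Friday is Friday + 2 = Sunday.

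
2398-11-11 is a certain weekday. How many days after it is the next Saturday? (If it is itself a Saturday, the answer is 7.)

3

Nov 11, 2398 is a Wednesday.
From Wednesday to the next Saturday is 3 days.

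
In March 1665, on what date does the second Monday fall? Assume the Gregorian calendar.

March 9, 1665

March 1, 1665 is a Sunday.
The first Monday is therefore March 2 (1 days later).
The second Monday is 2 + 1×7 = March 9.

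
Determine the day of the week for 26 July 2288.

Doomsday rule: the anchor day for the 2200s is Friday. For year 88: 88÷12 = 7 r 4, and 4÷4 = 1, so 7+4+1 = 12.
Friday + 12 ≡ Wednesday — that's 2288's doomsday.
In July the doomsday date is Jul 11.
Jul 26 is 15 days after Jul 11; 15 mod 7 = 1, so Wednesday + 1 = Thursday.

Thursday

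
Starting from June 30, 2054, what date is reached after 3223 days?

April 27, 2063

+365 (one year) → Jun 30, 2055 (2858 left).
+366 (one year; includes Feb 29, 2056) → Jun 30, 2056 (2492 left).
+365 (one year) → Jun 30, 2057 (2127 left).
+365 (one year) → Jun 30, 2058 (1762 left).
+365 (one year) → Jun 30, 2059 (1397 left).
+366 (one year; includes Feb 29, 2060) → Jun 30, 2060 (1031 left).
+365 (one year) → Jun 30, 2061 (666 left).
+365 (one year) → Jun 30, 2062 (301 left).
Jun has 30 days: +1 → Jul 1, 2062 (300 left).
Jul has 31 days: +31 → Aug 1, 2062 (269 left).
Aug has 31 days: +31 → Sep 1, 2062 (238 left).
Sep has 30 days: +30 → Oct 1, 2062 (208 left).
Oct has 31 days: +31 → Nov 1, 2062 (177 left).
Nov has 30 days: +30 → Dec 1, 2062 (147 left).
Dec has 31 days: +31 → Jan 1, 2063 (116 left).
Jan has 31 days: +31 → Feb 1, 2063 (85 left).
Feb has 28 days: +28 → Mar 1, 2063 (57 left).
Mar has 31 days: +31 → Apr 1, 2063 (26 left).
+26 → Apr 27, 2063.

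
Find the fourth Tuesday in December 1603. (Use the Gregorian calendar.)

December 23, 1603

December 1, 1603 is a Monday.
The first Tuesday is therefore December 2 (1 days later).
The fourth Tuesday is 2 + 3×7 = December 23.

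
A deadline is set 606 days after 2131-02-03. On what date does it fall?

+365 (one year) → Feb 3, 2132 (241 left).
Feb has 29 days: +27 → Mar 1, 2132 (214 left).
Mar has 31 days: +31 → Apr 1, 2132 (183 left).
Apr has 30 days: +30 → May 1, 2132 (153 left).
May has 31 days: +31 → Jun 1, 2132 (122 left).
Jun has 30 days: +30 → Jul 1, 2132 (92 left).
Jul has 31 days: +31 → Aug 1, 2132 (61 left).
Aug has 31 days: +31 → Sep 1, 2132 (30 left).
Sep has 30 days: +30 → Oct 1, 2132 (0 left).

October 1, 2132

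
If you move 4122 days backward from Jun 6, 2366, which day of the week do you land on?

Tuesday

Jun 6, 2366 is a Monday.
4122 mod 7 = 6, so 4122 days before a Monday is Monday − 6 = Tuesday.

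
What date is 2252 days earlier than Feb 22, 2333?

December 24, 2326

−366 (one year; includes Feb 29, 2332) → Feb 22, 2332 (1886 left).
−365 (one year) → Feb 22, 2331 (1521 left).
−365 (one year) → Feb 22, 2330 (1156 left).
−365 (one year) → Feb 22, 2329 (791 left).
−366 (one year; includes Feb 29, 2328) → Feb 22, 2328 (425 left).
−365 (one year) → Feb 22, 2327 (60 left).
−22 → Jan 31, 2327 (end of Jan, 31 days; 38 left).
−31 → Dec 31, 2326 (end of Dec, 31 days; 7 left).
−7 → Dec 24, 2326.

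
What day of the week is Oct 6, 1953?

Tuesday

Doomsday rule: the anchor day for the 1900s is Wednesday. For year 53: 53÷12 = 4 r 5, and 5÷4 = 1, so 4+5+1 = 10.
Wednesday + 10 ≡ Saturday — that's 1953's doomsday.
In October the doomsday date is Oct 10.
Oct 6 is 4 days before Oct 10; 4 mod 7 = 4, so Saturday − 4 = Tuesday.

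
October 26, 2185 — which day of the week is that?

Doomsday rule: the anchor day for the 2100s is Sunday. For year 85: 85÷12 = 7 r 1, and 1÷4 = 0, so 7+1+0 = 8.
Sunday + 8 ≡ Monday — that's 2185's doomsday.
In October the doomsday date is Oct 10.
Oct 26 is 16 days after Oct 10; 16 mod 7 = 2, so Monday + 2 = Wednesday.

Wednesday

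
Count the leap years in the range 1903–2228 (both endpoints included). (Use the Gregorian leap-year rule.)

80

Multiples of 4 in [1903,2228]: 82.
Of those, multiples of 100: 3 (not leap unless ÷400).
Multiples of 400: 1.
Leap years = 82 − 3 + 1 = 80.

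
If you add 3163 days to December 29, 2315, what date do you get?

August 26, 2324

+366 (one year; includes Feb 29, 2316) → Dec 29, 2316 (2797 left).
+365 (one year) → Dec 29, 2317 (2432 left).
+365 (one year) → Dec 29, 2318 (2067 left).
+365 (one year) → Dec 29, 2319 (1702 left).
+366 (one year; includes Feb 29, 2320) → Dec 29, 2320 (1336 left).
+365 (one year) → Dec 29, 2321 (971 left).
+365 (one year) → Dec 29, 2322 (606 left).
+365 (one year) → Dec 29, 2323 (241 left).
Dec has 31 days: +3 → Jan 1, 2324 (238 left).
Jan has 31 days: +31 → Feb 1, 2324 (207 left).
Feb has 29 days: +29 → Mar 1, 2324 (178 left).
Mar has 31 days: +31 → Apr 1, 2324 (147 left).
Apr has 30 days: +30 → May 1, 2324 (117 left).
May has 31 days: +31 → Jun 1, 2324 (86 left).
Jun has 30 days: +30 → Jul 1, 2324 (56 left).
Jul has 31 days: +31 → Aug 1, 2324 (25 left).
+25 → Aug 26, 2324.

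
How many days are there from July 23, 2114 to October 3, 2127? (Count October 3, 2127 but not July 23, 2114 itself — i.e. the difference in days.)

4820

Jul 23, 2114 → Jul 23, 2115: 365 days.
Jul 23, 2115 → Jul 23, 2116: 366 days (Feb 29, 2116 is in that span).
Jul 23, 2116 → Jul 23, 2117: 365 days.
Jul 23, 2117 → Jul 23, 2118: 365 days.
Jul 23, 2118 → Jul 23, 2119: 365 days.
Jul 23, 2119 → Jul 23, 2120: 366 days (Feb 29, 2120 is in that span).
Jul 23, 2120 → Jul 23, 2121: 365 days.
Jul 23, 2121 → Jul 23, 2122: 365 days.
Jul 23, 2122 → Jul 23, 2123: 365 days.
Jul 23, 2123 → Jul 23, 2124: 366 days (Feb 29, 2124 is in that span).
Jul 23, 2124 → Jul 23, 2125: 365 days.
Jul 23, 2125 → Jul 23, 2126: 365 days.
Jul 23, 2126 → Jul 23, 2127: 365 days.
Jul 23, 2127 → Aug 23, 2127: 31 days (July has 31).
Aug 23, 2127 → Sep 23, 2127: 31 days (August has 31).
Sep 23, 2127 → Oct 3, 2127: 10 days.
Total: 4820 days.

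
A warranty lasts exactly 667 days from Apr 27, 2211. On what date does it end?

+366 (one year; includes Feb 29, 2212) → Apr 27, 2212 (301 left).
Apr has 30 days: +4 → May 1, 2212 (297 left).
May has 31 days: +31 → Jun 1, 2212 (266 left).
Jun has 30 days: +30 → Jul 1, 2212 (236 left).
Jul has 31 days: +31 → Aug 1, 2212 (205 left).
Aug has 31 days: +31 → Sep 1, 2212 (174 left).
Sep has 30 days: +30 → Oct 1, 2212 (144 left).
Oct has 31 days: +31 → Nov 1, 2212 (113 left).
Nov has 30 days: +30 → Dec 1, 2212 (83 left).
Dec has 31 days: +31 → Jan 1, 2213 (52 left).
Jan has 31 days: +31 → Feb 1, 2213 (21 left).
+21 → Feb 22, 2213.

February 22, 2213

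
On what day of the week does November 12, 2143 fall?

Doomsday rule: the anchor day for the 2100s is Sunday. For year 43: 43÷12 = 3 r 7, and 7÷4 = 1, so 3+7+1 = 11.
Sunday + 11 ≡ Thursday — that's 2143's doomsday.
In November the doomsday date is Nov 7.
Nov 12 is 5 days after Nov 7; 5 mod 7 = 5, so Thursday + 5 = Tuesday.

Tuesday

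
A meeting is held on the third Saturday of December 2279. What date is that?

December 20, 2279

December 1, 2279 is a Monday.
The first Saturday is therefore December 6 (5 days later).
The third Saturday is 6 + 2×7 = December 20.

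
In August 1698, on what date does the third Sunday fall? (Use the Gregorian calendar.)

August 17, 1698

August 1, 1698 is a Friday.
The first Sunday is therefore August 3 (2 days later).
The third Sunday is 3 + 2×7 = August 17.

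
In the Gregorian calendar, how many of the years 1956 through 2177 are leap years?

Multiples of 4 in [1956,2177]: 56.
Of those, multiples of 100: 2 (not leap unless ÷400).
Multiples of 400: 1.
Leap years = 56 − 2 + 1 = 55.

55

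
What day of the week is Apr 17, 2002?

Wednesday

Doomsday rule: the anchor day for the 2000s is Tuesday. For year 02: 2÷12 = 0 r 2, and 2÷4 = 0, so 0+2+0 = 2.
Tuesday + 2 ≡ Thursday — that's 2002's doomsday.
In April the doomsday date is Apr 4.
Apr 17 is 13 days after Apr 4; 13 mod 7 = 6, so Thursday + 6 = Wednesday.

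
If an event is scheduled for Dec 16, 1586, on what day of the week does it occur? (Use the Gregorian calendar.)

Tuesday

Doomsday rule: the anchor day for the 1500s is Wednesday. For year 86: 86÷12 = 7 r 2, and 2÷4 = 0, so 7+2+0 = 9.
Wednesday + 9 ≡ Friday — that's 1586's doomsday.
In December the doomsday date is Dec 12.
Dec 16 is 4 days after Dec 12; 4 mod 7 = 4, so Friday + 4 = Tuesday.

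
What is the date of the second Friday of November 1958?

November 14, 1958

November 1, 1958 is a Saturday.
The first Friday is therefore November 7 (6 days later).
The second Friday is 7 + 1×7 = November 14.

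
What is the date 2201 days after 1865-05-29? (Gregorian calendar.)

+365 (one year) → May 29, 1866 (1836 left).
+365 (one year) → May 29, 1867 (1471 left).
+366 (one year; includes Feb 29, 1868) → May 29, 1868 (1105 left).
+365 (one year) → May 29, 1869 (740 left).
+365 (one year) → May 29, 1870 (375 left).
May has 31 days: +3 → Jun 1, 1870 (372 left).
Jun has 30 days: +30 → Jul 1, 1870 (342 left).
Jul has 31 days: +31 → Aug 1, 1870 (311 left).
Aug has 31 days: +31 → Sep 1, 1870 (280 left).
Sep has 30 days: +30 → Oct 1, 1870 (250 left).
Oct has 31 days: +31 → Nov 1, 1870 (219 left).
Nov has 30 days: +30 → Dec 1, 1870 (189 left).
Dec has 31 days: +31 → Jan 1, 1871 (158 left).
Jan has 31 days: +31 → Feb 1, 1871 (127 left).
Feb has 28 days: +28 → Mar 1, 1871 (99 left).
Mar has 31 days: +31 → Apr 1, 1871 (68 left).
Apr has 30 days: +30 → May 1, 1871 (38 left).
May has 31 days: +31 → Jun 1, 1871 (7 left).
+7 → Jun 8, 1871.

June 8, 1871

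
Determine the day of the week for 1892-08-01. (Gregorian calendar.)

January 1, 1892 is a Friday.
Jan 1, 1892 → Feb 1, 1892: 31 days (January has 31).
Feb 1, 1892 → Mar 1, 1892: 29 days (February has 29).
Mar 1, 1892 → Apr 1, 1892: 31 days (March has 31).
Apr 1, 1892 → May 1, 1892: 30 days (April has 30).
May 1, 1892 → Jun 1, 1892: 31 days (May has 31).
Jun 1, 1892 → Jul 1, 1892: 30 days (June has 30).
Jul 1, 1892 → Aug 1, 1892: 31 days.
Total: 213 days.
213 mod 7 = 3, so Friday + 3 = Monday.

Monday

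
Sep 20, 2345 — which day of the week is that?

Doomsday rule: the anchor day for the 2300s is Wednesday. For year 45: 45÷12 = 3 r 9, and 9÷4 = 2, so 3+9+2 = 14.
Wednesday + 14 ≡ Wednesday — that's 2345's doomsday.
In September the doomsday date is Sep 5.
Sep 20 is 15 days after Sep 5; 15 mod 7 = 1, so Wednesday + 1 = Thursday.

Thursday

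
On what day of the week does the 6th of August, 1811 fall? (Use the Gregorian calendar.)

Tuesday

Doomsday rule: the anchor day for the 1800s is Friday. For year 11: 11÷12 = 0 r 11, and 11÷4 = 2, so 0+11+2 = 13.
Friday + 13 ≡ Thursday — that's 1811's doomsday.
In August the doomsday date is Aug 8.
Aug 6 is 2 days before Aug 8; 2 mod 7 = 2, so Thursday − 2 = Tuesday.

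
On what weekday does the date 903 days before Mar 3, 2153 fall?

First find the weekday of Mar 3, 2153. Doomsday rule: the anchor day for the 2100s is Sunday. For year 53: 53÷12 = 4 r 5, and 5÷4 = 1, so 4+5+1 = 10.
Sunday + 10 ≡ Wednesday — that's 2153's doomsday.
In March the doomsday date is Mar 14.
Mar 3 is 11 days before Mar 14; 11 mod 7 = 4, so Wednesday − 4 = Saturday.
903 mod 7 = 0, so 903 days before a Saturday is Saturday − 0 = Saturday.

Saturday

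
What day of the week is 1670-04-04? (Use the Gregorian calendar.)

Friday

Doomsday rule: the anchor day for the 1600s is Tuesday. For year 70: 70÷12 = 5 r 10, and 10÷4 = 2, so 5+10+2 = 17.
Tuesday + 17 ≡ Friday — that's 1670's doomsday.
In April the doomsday date is Apr 4.
Apr 4 is the doomsday itself: Friday.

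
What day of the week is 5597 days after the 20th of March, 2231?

Thursday

First find the weekday of Mar 20, 2231. Doomsday rule: the anchor day for the 2200s is Friday. For year 31: 31÷12 = 2 r 7, and 7÷4 = 1, so 2+7+1 = 10.
Friday + 10 ≡ Monday — that's 2231's doomsday.
In March the doomsday date is Mar 14.
Mar 20 is 6 days after Mar 14; 6 mod 7 = 6, so Monday + 6 = Sunday.
5597 mod 7 = 4, so 5597 days after a Sunday is Sunday + 4 = Thursday.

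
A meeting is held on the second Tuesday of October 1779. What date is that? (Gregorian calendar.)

October 12, 1779

October 1, 1779 is a Friday.
The first Tuesday is therefore October 5 (4 days later).
The second Tuesday is 5 + 1×7 = October 12.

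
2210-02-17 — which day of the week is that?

Saturday

Doomsday rule: the anchor day for the 2200s is Friday. For year 10: 10÷12 = 0 r 10, and 10÷4 = 2, so 0+10+2 = 12.
Friday + 12 ≡ Wednesday — that's 2210's doomsday.
In February the doomsday date is Feb 28 (2210 is not a leap year).
Feb 17 is 11 days before Feb 28; 11 mod 7 = 4, so Wednesday − 4 = Saturday.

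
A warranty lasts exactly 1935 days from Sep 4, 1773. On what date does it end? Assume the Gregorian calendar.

December 22, 1778

+365 (one year) → Sep 4, 1774 (1570 left).
+365 (one year) → Sep 4, 1775 (1205 left).
+366 (one year; includes Feb 29, 1776) → Sep 4, 1776 (839 left).
+365 (one year) → Sep 4, 1777 (474 left).
+365 (one year) → Sep 4, 1778 (109 left).
Sep has 30 days: +27 → Oct 1, 1778 (82 left).
Oct has 31 days: +31 → Nov 1, 1778 (51 left).
Nov has 30 days: +30 → Dec 1, 1778 (21 left).
+21 → Dec 22, 1778.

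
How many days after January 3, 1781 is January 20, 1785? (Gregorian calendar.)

1478

Jan 3, 1781 → Jan 3, 1782: 365 days.
Jan 3, 1782 → Jan 3, 1783: 365 days.
Jan 3, 1783 → Jan 3, 1784: 365 days.
Jan 3, 1784 → Feb 3, 1784: 31 days (January has 31).
Feb 3, 1784 → Mar 3, 1784: 29 days (February has 29).
Mar 3, 1784 → Apr 3, 1784: 31 days (March has 31).
Apr 3, 1784 → May 3, 1784: 30 days (April has 30).
May 3, 1784 → Jun 3, 1784: 31 days (May has 31).
Jun 3, 1784 → Jul 3, 1784: 30 days (June has 30).
Jul 3, 1784 → Aug 3, 1784: 31 days (July has 31).
Aug 3, 1784 → Sep 3, 1784: 31 days (August has 31).
Sep 3, 1784 → Oct 3, 1784: 30 days (September has 30).
Oct 3, 1784 → Nov 3, 1784: 31 days (October has 31).
Nov 3, 1784 → Dec 3, 1784: 30 days (November has 30).
Dec 3, 1784 → Jan 3, 1785: 31 days (December has 31).
Jan 3, 1785 → Jan 20, 1785: 17 days.
Total: 1478 days.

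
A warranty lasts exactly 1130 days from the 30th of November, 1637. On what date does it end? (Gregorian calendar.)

+365 (one year) → Nov 30, 1638 (765 left).
+365 (one year) → Nov 30, 1639 (400 left).
Nov has 30 days: +1 → Dec 1, 1639 (399 left).
Dec has 31 days: +31 → Jan 1, 1640 (368 left).
Jan has 31 days: +31 → Feb 1, 1640 (337 left).
Feb has 29 days: +29 → Mar 1, 1640 (308 left).
Mar has 31 days: +31 → Apr 1, 1640 (277 left).
Apr has 30 days: +30 → May 1, 1640 (247 left).
May has 31 days: +31 → Jun 1, 1640 (216 left).
Jun has 30 days: +30 → Jul 1, 1640 (186 left).
Jul has 31 days: +31 → Aug 1, 1640 (155 left).
Aug has 31 days: +31 → Sep 1, 1640 (124 left).
Sep has 30 days: +30 → Oct 1, 1640 (94 left).
Oct has 31 days: +31 → Nov 1, 1640 (63 left).
Nov has 30 days: +30 → Dec 1, 1640 (33 left).
Dec has 31 days: +31 → Jan 1, 1641 (2 left).
+2 → Jan 3, 1641.

January 3, 1641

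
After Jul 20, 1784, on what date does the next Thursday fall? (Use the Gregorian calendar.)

July 22, 1784

Jul 20, 1784 is a Tuesday.
From Tuesday to the next Thursday is 2 days.
Jul 20, 1784 + 2 = Jul 22, 1784.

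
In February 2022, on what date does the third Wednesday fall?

February 16, 2022

February 1, 2022 is a Tuesday.
The first Wednesday is therefore February 2 (1 days later).
The third Wednesday is 2 + 2×7 = February 16.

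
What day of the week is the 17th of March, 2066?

Wednesday

Doomsday rule: the anchor day for the 2000s is Tuesday. For year 66: 66÷12 = 5 r 6, and 6÷4 = 1, so 5+6+1 = 12.
Tuesday + 12 ≡ Sunday — that's 2066's doomsday.
In March the doomsday date is Mar 14.
Mar 17 is 3 days after Mar 14; 3 mod 7 = 3, so Sunday + 3 = Wednesday.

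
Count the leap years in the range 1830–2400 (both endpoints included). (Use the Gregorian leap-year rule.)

Multiples of 4 in [1830,2400]: 143.
Of those, multiples of 100: 6 (not leap unless ÷400).
Multiples of 400: 2.
Leap years = 143 − 6 + 2 = 139.

139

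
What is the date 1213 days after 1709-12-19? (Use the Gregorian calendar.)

+365 (one year) → Dec 19, 1710 (848 left).
+365 (one year) → Dec 19, 1711 (483 left).
+366 (one year; includes Feb 29, 1712) → Dec 19, 1712 (117 left).
Dec has 31 days: +13 → Jan 1, 1713 (104 left).
Jan has 31 days: +31 → Feb 1, 1713 (73 left).
Feb has 28 days: +28 → Mar 1, 1713 (45 left).
Mar has 31 days: +31 → Apr 1, 1713 (14 left).
+14 → Apr 15, 1713.

April 15, 1713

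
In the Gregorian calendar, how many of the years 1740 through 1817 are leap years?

Multiples of 4 in [1740,1817]: 20.
Of those, multiples of 100: 1 (not leap unless ÷400).
Multiples of 400: 0.
Leap years = 20 − 1 + 0 = 19.

19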